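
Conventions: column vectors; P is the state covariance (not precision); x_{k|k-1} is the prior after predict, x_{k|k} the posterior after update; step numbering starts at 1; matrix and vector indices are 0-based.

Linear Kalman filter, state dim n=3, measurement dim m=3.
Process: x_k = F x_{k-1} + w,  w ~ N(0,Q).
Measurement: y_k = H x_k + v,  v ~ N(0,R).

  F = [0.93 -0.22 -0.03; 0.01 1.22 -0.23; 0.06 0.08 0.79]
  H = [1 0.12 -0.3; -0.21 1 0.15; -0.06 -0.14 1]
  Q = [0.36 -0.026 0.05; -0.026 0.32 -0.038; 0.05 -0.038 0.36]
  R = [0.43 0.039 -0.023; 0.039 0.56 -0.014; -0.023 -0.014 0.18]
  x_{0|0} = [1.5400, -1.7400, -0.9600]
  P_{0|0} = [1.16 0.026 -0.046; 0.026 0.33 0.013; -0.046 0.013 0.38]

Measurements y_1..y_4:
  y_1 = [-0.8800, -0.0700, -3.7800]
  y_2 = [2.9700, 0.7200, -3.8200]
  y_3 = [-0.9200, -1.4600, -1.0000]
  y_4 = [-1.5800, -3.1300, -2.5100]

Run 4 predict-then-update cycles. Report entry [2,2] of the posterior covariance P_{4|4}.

step 1: x^-=[1.8438, -1.8866, -0.8052]  P^-=[1.3717 -0.0617 0.0655; -0.0617 0.8249 -0.0597; 0.0655 -0.0597 0.6010]  S=[1.8179 -0.2065 -0.2334; -0.2065 1.4628 -0.0929; -0.2334 -0.0929 0.8099]  K=[0.7516 -0.1140 0.1934; 0.0793 0.5700 -0.1235; 0.0387 0.0656 0.7662]  nu=[-2.7390, 2.3246, -3.1283]  x^+=[-1.0847, -0.3924, -3.1557]  P^+=[0.3239 0.0245 0.0420; 0.0245 0.3269 0.0152; 0.0420 0.0152 0.1408]
step 2: x^-=[-0.8278, 0.2362, -2.5895]  P^-=[0.6440 -0.0908 0.0886; -0.0908 0.8059 -0.0155; 0.0886 -0.0155 0.4572]  S=[1.0529 -0.0854 -0.1113; -0.0854 1.4325 -0.0820; -0.1113 -0.0820 0.6475]  K=[0.5872 -0.1030 0.1847; 0.0447 0.5706 -0.1099; 0.0332 0.0670 0.7154]  nu=[2.9926, 0.6984, -1.2471]  x^+=[0.6273, 0.9055, -3.3357]  P^+=[0.2544 0.0104 0.0379; 0.0104 0.3225 0.0170; 0.0379 0.0170 0.1317]
step 3: x^-=[0.4842, 1.8782, -2.5252]  P^-=[0.5896 -0.1054 0.0808; -0.1054 0.7975 -0.0137; 0.0808 -0.0137 0.4510]  S=[0.9989 -0.0911 -0.1115; -0.0911 1.4287 -0.0785; -0.1115 -0.0785 0.6412]  K=[0.5636 -0.1062 0.1789; 0.0339 0.5684 -0.1102; 0.0294 0.0669 0.7122]  nu=[-2.3871, -2.8577, 1.8172]  x^+=[-0.2326, -0.0273, -1.4923]  P^+=[0.2443 0.0059 0.0362; 0.0059 0.3199 0.0166; 0.0362 0.0166 0.1311]
step 4: x^-=[-0.1656, 0.3076, -1.1950]  P^-=[0.5827 -0.1096 0.0789; -0.1096 0.7938 -0.0146; 0.0789 -0.0146 0.4503]  S=[0.9920 -0.0943 -0.1123; -0.0943 1.4263 -0.0784; -0.1123 -0.0784 0.6407]  K=[0.5601 -0.1075 0.1775; 0.0313 0.5671 -0.1110; 0.0285 0.0665 0.7117]  nu=[-1.8099, -3.2931, -1.2818]  x^+=[-1.0527, -1.4743, -2.3780]  P^+=[0.2427 0.0047 0.0358; 0.0047 0.3189 0.0163; 0.0358 0.0163 0.1310]

P_post[2,2] = 0.1310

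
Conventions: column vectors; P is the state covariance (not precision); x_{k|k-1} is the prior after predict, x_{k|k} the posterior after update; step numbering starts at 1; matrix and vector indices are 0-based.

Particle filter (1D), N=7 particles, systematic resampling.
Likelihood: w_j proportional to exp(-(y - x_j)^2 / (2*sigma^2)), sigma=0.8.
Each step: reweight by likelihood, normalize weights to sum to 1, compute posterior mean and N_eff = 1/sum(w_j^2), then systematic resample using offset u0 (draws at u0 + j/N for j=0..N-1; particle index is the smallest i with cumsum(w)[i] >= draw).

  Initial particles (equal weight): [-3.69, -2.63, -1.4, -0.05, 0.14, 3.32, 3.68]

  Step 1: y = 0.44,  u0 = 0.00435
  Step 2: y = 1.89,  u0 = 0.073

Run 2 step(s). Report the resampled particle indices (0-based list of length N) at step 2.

resampled_idx = [1, 2, 3, 4, 5, 5, 6]

step 1: w=[0.0000, 0.0003, 0.0387, 0.4519, 0.5081, 0.0008, 0.0001]  mean=-0.0032  Neff=2.1559  idx=[2, 3, 3, 3, 4, 4, 4]
step 2: w=[0.0005, 0.1221, 0.1221, 0.1221, 0.2111, 0.2111, 0.2111]  mean=0.0697  Neff=5.6056  idx=[1, 2, 3, 4, 5, 5, 6]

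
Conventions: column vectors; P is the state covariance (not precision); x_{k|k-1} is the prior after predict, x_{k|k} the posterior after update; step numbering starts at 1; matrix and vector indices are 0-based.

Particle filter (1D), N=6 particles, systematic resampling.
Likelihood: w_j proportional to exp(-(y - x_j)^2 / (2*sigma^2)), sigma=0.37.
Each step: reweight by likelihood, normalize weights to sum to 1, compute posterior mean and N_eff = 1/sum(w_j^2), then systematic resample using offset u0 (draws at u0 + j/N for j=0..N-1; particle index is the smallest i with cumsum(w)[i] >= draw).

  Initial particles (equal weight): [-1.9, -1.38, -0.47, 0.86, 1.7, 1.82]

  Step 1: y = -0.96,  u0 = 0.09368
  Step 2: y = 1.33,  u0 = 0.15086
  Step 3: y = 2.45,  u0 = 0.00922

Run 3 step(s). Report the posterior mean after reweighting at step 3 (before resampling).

post_mean = -0.4700

step 1: w=[0.0404, 0.5353, 0.4242, 0.0000, 0.0000, 0.0000]  mean=-1.0150  Neff=2.1360  idx=[1, 1, 1, 2, 2, 2]
step 2: w=[0.0000, 0.0000, 0.0000, 0.3333, 0.3333, 0.3333]  mean=-0.4700  Neff=3.0000  idx=[3, 3, 4, 4, 5, 5]
step 3: w=[0.1667, 0.1667, 0.1667, 0.1667, 0.1667, 0.1667]  mean=-0.4700  Neff=6.0000  idx=[0, 1, 2, 3, 4, 5]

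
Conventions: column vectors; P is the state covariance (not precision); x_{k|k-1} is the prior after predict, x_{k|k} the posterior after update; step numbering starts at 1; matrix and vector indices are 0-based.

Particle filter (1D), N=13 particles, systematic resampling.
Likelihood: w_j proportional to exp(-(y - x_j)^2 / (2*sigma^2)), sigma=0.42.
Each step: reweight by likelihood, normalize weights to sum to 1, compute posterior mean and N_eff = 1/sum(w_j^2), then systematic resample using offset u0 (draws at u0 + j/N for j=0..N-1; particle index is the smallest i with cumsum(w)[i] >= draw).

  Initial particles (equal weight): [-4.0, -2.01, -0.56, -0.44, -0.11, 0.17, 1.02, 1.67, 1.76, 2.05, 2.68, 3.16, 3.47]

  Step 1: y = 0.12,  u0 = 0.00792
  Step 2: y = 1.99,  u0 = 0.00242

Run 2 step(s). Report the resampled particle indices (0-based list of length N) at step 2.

step 1: w=[0.0000, 0.0000, 0.1023, 0.1559, 0.3264, 0.3766, 0.0382, 0.0004, 0.0002, 0.0000, 0.0000, 0.0000, 0.0000]  mean=-0.0578  Neff=3.5136  idx=[2, 2, 3, 3, 4, 4, 4, 4, 5, 5, 5, 5, 5]
step 2: w=[0.0000, 0.0000, 0.0001, 0.0001, 0.0086, 0.0086, 0.0086, 0.0086, 0.1931, 0.1931, 0.1931, 0.1931, 0.1931]  mean=0.1602  Neff=5.3574  idx=[4, 8, 8, 9, 9, 9, 10, 10, 11, 11, 11, 12, 12]

resampled_idx = [4, 8, 8, 9, 9, 9, 10, 10, 11, 11, 11, 12, 12]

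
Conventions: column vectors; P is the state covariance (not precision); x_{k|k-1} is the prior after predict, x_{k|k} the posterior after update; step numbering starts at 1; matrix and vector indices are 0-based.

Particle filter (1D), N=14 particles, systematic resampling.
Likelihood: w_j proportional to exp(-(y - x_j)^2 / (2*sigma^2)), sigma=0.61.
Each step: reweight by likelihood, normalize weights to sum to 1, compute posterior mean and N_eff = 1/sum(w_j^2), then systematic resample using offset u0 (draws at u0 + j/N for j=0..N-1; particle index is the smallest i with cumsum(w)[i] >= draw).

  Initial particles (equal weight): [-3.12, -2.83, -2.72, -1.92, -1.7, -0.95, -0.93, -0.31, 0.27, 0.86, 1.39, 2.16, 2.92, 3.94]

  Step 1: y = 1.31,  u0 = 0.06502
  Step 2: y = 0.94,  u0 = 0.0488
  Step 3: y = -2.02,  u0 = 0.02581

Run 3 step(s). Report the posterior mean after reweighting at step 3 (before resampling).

step 1: w=[0.0000, 0.0000, 0.0000, 0.0000, 0.0000, 0.0004, 0.0005, 0.0121, 0.0963, 0.3137, 0.4083, 0.1560, 0.0126, 0.0000]  mean=1.2327  Neff=3.3441  idx=[8, 9, 9, 9, 9, 9, 10, 10, 10, 10, 10, 11, 11, 12]
step 2: w=[0.0571, 0.1034, 0.1034, 0.1034, 0.1034, 0.1034, 0.0794, 0.0794, 0.0794, 0.0794, 0.0794, 0.0141, 0.0141, 0.0005]  mean=1.0747  Neff=11.2789  idx=[0, 1, 2, 2, 3, 4, 5, 5, 6, 7, 8, 9, 10, 11]
step 3: w=[0.8952, 0.0149, 0.0149, 0.0149, 0.0149, 0.0149, 0.0149, 0.0149, 0.0002, 0.0002, 0.0002, 0.0002, 0.0002, 0.0000]  mean=0.3323  Neff=1.2455  idx=[0, 0, 0, 0, 0, 0, 0, 0, 0, 0, 0, 0, 0, 4]

post_mean = 0.3323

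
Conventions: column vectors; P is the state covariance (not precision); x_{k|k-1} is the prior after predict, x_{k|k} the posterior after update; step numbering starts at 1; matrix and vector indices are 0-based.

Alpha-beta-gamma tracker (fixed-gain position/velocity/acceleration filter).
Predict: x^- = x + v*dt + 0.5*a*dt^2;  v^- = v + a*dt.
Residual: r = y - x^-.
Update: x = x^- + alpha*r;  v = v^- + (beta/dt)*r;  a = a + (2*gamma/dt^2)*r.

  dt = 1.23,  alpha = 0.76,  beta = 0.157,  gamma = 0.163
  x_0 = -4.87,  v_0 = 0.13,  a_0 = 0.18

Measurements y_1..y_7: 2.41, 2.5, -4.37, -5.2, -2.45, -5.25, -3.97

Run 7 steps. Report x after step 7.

step 1: x_pred=-4.5739  r=6.9839  x^+=0.7339  v^+=1.2428  a^+=1.6849
step 2: x_pred=3.5371  r=-1.0371  x^+=2.7489  v^+=3.1829  a^+=1.4614
step 3: x_pred=7.7694  r=-12.1394  x^+=-1.4566  v^+=3.4310  a^+=-1.1544
step 4: x_pred=1.8903  r=-7.0903  x^+=-3.4983  v^+=1.1061  a^+=-2.6822
step 5: x_pred=-4.1668  r=1.7168  x^+=-2.8620  v^+=-1.9739  a^+=-2.3122
step 6: x_pred=-7.0390  r=1.7890  x^+=-5.6794  v^+=-4.5896  a^+=-1.9267
step 7: x_pred=-12.7821  r=8.8121  x^+=-6.0849  v^+=-5.8347  a^+=-0.0279

x_post = -6.0849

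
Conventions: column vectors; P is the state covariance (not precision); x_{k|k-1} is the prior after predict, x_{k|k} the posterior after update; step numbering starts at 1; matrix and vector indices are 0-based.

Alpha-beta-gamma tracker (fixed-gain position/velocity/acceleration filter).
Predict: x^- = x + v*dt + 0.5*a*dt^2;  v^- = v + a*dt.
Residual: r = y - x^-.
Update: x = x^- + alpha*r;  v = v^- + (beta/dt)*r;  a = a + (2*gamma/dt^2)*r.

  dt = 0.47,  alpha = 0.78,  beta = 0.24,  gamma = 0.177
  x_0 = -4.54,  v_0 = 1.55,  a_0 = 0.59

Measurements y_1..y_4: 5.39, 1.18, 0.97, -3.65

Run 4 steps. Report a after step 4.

step 1: x_pred=-3.7463  r=9.1363  x^+=3.3800  v^+=6.4927  a^+=15.2313
step 2: x_pred=8.1139  r=-6.9339  x^+=2.7054  v^+=10.1107  a^+=4.1196
step 3: x_pred=7.9125  r=-6.9425  x^+=2.4973  v^+=8.5018  a^+=-7.0060
step 4: x_pred=5.7194  r=-9.3694  x^+=-1.5887  v^+=0.4246  a^+=-22.0207

a_post = -22.0207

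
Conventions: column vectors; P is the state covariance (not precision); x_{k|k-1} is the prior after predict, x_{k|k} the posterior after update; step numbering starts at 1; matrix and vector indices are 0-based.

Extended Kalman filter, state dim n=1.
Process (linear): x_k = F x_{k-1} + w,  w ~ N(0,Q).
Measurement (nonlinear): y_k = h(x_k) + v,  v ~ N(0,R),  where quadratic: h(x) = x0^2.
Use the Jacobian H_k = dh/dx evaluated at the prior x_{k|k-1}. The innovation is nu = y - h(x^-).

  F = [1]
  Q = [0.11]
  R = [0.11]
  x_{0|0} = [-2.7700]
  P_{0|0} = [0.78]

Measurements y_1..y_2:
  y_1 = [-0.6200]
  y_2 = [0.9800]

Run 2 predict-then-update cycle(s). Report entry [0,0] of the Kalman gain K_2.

step 1: x^-=[-2.7700]  P^-=[0.8900]  H_jac=[-5.5400]  S=[27.4255]  K=[-0.1798]  nu=[-8.2929]  x^+=[-1.2791]  P^+=[0.0036]
step 2: x^-=[-1.2791]  P^-=[0.1136]  H_jac=[-2.5582]  S=[0.8532]  K=[-0.3405]  nu=[-0.6561]  x^+=[-1.0557]  P^+=[0.0146]

K[0,0] = -0.3405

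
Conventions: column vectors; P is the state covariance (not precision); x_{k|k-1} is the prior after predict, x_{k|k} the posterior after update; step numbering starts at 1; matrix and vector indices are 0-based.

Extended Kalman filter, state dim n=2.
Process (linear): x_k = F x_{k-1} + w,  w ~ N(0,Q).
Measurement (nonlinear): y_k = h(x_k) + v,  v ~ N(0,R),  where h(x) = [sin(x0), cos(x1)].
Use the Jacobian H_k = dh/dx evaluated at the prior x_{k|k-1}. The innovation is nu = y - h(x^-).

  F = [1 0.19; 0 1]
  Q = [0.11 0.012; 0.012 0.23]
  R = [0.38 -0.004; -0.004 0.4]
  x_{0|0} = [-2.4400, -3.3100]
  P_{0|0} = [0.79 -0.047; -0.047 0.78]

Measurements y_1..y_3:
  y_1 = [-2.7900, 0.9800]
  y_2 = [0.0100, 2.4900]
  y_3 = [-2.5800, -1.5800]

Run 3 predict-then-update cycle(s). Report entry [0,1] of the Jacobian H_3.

step 1: x^-=[-3.0689, -3.3100]  P^-=[0.9103 0.1132; 0.1132 1.0100]  H_jac=[-0.9974 0.0000; 0.0000 -0.1676]  S=[1.2855 0.0149; 0.0149 0.4284]  K=[-0.7060 -0.0197; -0.0833 -0.3923]  nu=[-2.7174, 1.9659]  x^+=[-1.1891, -3.8549]  P^+=[0.2689 0.0302; 0.0302 0.9342]
step 2: x^-=[-1.9215, -3.8549]  P^-=[0.4241 0.2196; 0.2196 1.1642]  H_jac=[-0.3436 0.0000; 0.0000 -0.6543]  S=[0.4301 0.0454; 0.0454 0.8985]  K=[-0.3236 -0.1436; -0.0865 -0.8435]  nu=[0.9491, 3.2462]  x^+=[-2.6949, -6.6751]  P^+=[0.3563 0.0858; 0.0858 0.5151]
step 3: x^-=[-3.9632, -6.6751]  P^-=[0.5175 0.1957; 0.1957 0.7451]  H_jac=[-0.6811 0.0000; 0.0000 0.3820]  S=[0.6200 -0.0549; -0.0549 0.5087]  K=[-0.5608 0.0864; -0.1670 0.5415]  nu=[-3.3122, -2.5042]  x^+=[-2.3221, -7.4779]  P^+=[0.3134 0.0964; 0.0964 0.5687]

H_jac[0,1] = 0.0000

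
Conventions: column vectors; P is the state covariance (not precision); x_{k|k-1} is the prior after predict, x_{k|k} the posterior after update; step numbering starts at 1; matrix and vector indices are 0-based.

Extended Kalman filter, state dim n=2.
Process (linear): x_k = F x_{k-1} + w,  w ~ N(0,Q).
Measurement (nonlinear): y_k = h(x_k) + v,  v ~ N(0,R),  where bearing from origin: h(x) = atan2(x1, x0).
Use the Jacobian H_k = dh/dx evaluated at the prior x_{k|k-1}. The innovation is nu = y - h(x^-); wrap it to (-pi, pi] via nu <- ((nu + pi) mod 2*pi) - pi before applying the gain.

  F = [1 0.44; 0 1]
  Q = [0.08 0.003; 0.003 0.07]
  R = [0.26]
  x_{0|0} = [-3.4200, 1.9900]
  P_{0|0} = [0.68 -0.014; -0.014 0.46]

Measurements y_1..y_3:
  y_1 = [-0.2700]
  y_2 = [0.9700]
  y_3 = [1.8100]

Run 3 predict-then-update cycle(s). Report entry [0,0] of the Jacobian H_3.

H_jac[0,0] = -0.1949

step 1: x^-=[-2.5444, 1.9900]  P^-=[0.8367 0.1914; 0.1914 0.5300]  H_jac=[-0.1907 -0.2439]  S=[0.3398]  K=[-0.6071; -0.4878]  nu=[-2.7479]  x^+=[-0.8762, 3.3305]  P^+=[0.7115 0.0908; 0.0908 0.4491]
step 2: x^-=[0.5892, 3.3305]  P^-=[0.9584 0.2914; 0.2914 0.5191]  H_jac=[-0.2911 0.0515]  S=[0.3339]  K=[-0.7908; -0.1740]  nu=[-0.4257]  x^+=[0.9258, 3.4046]  P^+=[0.7496 0.2455; 0.2455 0.5090]
step 3: x^-=[2.4238, 3.4046]  P^-=[1.1441 0.4724; 0.4724 0.5790]  H_jac=[-0.1949 0.1388]  S=[0.2891]  K=[-0.5447; -0.0406]  nu=[0.8579]  x^+=[1.9565, 3.3698]  P^+=[1.0584 0.4660; 0.4660 0.5786]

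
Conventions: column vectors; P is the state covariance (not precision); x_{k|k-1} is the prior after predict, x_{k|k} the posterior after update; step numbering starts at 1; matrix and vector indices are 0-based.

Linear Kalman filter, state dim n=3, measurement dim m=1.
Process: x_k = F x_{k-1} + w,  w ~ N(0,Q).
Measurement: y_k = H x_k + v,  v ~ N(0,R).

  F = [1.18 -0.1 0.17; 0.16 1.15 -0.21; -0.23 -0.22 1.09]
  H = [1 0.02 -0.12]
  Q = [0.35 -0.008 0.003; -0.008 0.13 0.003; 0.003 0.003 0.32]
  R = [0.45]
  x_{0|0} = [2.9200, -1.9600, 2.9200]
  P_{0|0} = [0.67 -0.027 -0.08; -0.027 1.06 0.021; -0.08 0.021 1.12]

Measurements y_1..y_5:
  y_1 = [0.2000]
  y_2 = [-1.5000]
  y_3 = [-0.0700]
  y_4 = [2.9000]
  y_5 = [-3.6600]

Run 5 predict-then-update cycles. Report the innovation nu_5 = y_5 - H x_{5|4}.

innov = [-8.1908]

step 1: x^-=[4.1380, -2.4000, 2.9424]  P^-=[1.2994 -0.0574 -0.0444; -0.0574 1.5837 -0.5286; -0.0444 -0.5286 1.7647]  S=[1.7864]  K=[0.7298; 0.0211; -0.1493]  nu=[-3.5369]  x^+=[1.5569, -2.4747, 3.4706]  P^+=[0.3481 -0.0849 0.1502; -0.0849 1.5829 -0.5230; 0.1502 -0.5230 1.7249]
step 2: x^-=[2.6746, -3.3256, 3.9693]  P^-=[0.9985 -0.4461 0.5470; -0.4461 2.5196 -1.4259; 0.5470 -1.4259 2.6313]  S=[1.3451]  K=[0.6869; -0.1670; 0.1507]  nu=[-3.6318]  x^+=[0.1800, -2.7191, 3.4219]  P^+=[0.3639 -0.2918 0.4077; -0.2918 2.4821 -1.3921; 0.4077 -1.3921 2.6007]
step 3: x^-=[1.0661, -3.8167, 4.2867]  P^-=[1.2364 -1.1003 1.2221; -1.1003 4.0742 -2.8647; 1.2221 -2.8647 3.9830]  S=[1.4218]  K=[0.7510; -0.4748; 0.4831]  nu=[-0.5453]  x^+=[0.6565, -3.5578, 4.0233]  P^+=[0.4346 -0.5934 0.7063; -0.5934 3.7537 -2.5386; 0.7063 -2.5386 3.6511]
step 4: x^-=[1.8144, -4.8313, 5.0171]  P^-=[1.6078 -1.9891 2.0371; -1.9891 6.2267 -4.7627; 2.0371 -4.7627 5.6659]  S=[1.5963]  K=[0.8292; -0.8100; 0.7905]  nu=[1.7842]  x^+=[3.2939, -6.2766, 6.4275]  P^+=[0.5104 -0.9170 0.9907; -0.9170 5.1794 -3.7406; 0.9907 -3.7406 4.6684]
step 5: x^-=[5.6071, -8.0408, 7.6292]  P^-=[1.9884 -2.9320 2.8436; -2.9320 8.6014 -6.7610; 2.8436 -6.7610 7.3486]  S=[1.7804]  K=[0.8922; -1.0945; 1.0260]  nu=[-8.1908]  x^+=[-1.7011, 0.9241, -0.7741]  P^+=[0.5710 -1.1933 1.2139; -1.1933 6.4686 -4.7618; 1.2139 -4.7618 5.4747]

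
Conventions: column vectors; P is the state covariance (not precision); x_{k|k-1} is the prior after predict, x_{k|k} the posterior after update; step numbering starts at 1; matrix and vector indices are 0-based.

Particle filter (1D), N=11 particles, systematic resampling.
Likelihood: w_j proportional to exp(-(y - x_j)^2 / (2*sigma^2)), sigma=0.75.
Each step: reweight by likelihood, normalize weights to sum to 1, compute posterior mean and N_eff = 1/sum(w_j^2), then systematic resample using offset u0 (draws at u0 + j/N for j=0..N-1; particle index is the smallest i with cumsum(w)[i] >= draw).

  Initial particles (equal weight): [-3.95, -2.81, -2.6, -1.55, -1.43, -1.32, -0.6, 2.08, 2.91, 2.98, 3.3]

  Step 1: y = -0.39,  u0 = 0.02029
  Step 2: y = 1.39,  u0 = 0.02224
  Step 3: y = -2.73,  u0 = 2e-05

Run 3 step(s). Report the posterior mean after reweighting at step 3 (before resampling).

step 1: w=[0.0000, 0.0026, 0.0061, 0.1418, 0.1793, 0.2173, 0.4508, 0.0021, 0.0000, 0.0000, 0.0000]  mean=-1.0521  Neff=3.3029  idx=[3, 3, 4, 4, 5, 5, 6, 6, 6, 6, 6]
step 2: w=[0.0030, 0.0030, 0.0055, 0.0055, 0.0095, 0.0095, 0.1928, 0.1928, 0.1928, 0.1928, 0.1928]  mean=-0.6286  Neff=5.3743  idx=[4, 6, 6, 7, 7, 8, 8, 9, 9, 10, 10]
step 3: w=[0.4908, 0.0509, 0.0509, 0.0509, 0.0509, 0.0509, 0.0509, 0.0509, 0.0509, 0.0509, 0.0509]  mean=-0.9533  Neff=3.7485  idx=[0, 0, 0, 0, 0, 0, 2, 3, 5, 7, 9]

post_mean = -0.9533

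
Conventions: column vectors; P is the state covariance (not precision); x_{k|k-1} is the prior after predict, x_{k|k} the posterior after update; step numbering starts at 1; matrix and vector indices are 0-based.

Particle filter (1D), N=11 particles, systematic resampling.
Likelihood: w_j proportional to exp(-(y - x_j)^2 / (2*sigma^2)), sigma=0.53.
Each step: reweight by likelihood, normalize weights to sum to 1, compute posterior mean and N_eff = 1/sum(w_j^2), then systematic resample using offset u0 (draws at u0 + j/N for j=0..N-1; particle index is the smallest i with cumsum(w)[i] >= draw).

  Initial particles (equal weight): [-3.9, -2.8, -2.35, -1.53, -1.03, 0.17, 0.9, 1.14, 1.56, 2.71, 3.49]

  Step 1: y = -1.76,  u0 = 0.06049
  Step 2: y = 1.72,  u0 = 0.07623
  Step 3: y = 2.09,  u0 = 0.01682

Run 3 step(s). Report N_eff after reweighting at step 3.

step 1: w=[0.0001, 0.0735, 0.2714, 0.4590, 0.1953, 0.0007, 0.0000, 0.0000, 0.0000, 0.0000, 0.0000]  mean=-1.7475  Neff=3.0502  idx=[1, 2, 2, 2, 3, 3, 3, 3, 3, 4, 4]
step 2: w=[0.0000, 0.0000, 0.0000, 0.0000, 0.0024, 0.0024, 0.0024, 0.0024, 0.0024, 0.4941, 0.4941]  mean=-1.0359  Neff=2.0481  idx=[9, 9, 9, 9, 9, 10, 10, 10, 10, 10, 10]
step 3: w=[0.0909, 0.0909, 0.0909, 0.0909, 0.0909, 0.0909, 0.0909, 0.0909, 0.0909, 0.0909, 0.0909]  mean=-1.0300  Neff=11.0000  idx=[0, 1, 2, 3, 4, 5, 6, 7, 8, 9, 10]

N_eff = 11.0000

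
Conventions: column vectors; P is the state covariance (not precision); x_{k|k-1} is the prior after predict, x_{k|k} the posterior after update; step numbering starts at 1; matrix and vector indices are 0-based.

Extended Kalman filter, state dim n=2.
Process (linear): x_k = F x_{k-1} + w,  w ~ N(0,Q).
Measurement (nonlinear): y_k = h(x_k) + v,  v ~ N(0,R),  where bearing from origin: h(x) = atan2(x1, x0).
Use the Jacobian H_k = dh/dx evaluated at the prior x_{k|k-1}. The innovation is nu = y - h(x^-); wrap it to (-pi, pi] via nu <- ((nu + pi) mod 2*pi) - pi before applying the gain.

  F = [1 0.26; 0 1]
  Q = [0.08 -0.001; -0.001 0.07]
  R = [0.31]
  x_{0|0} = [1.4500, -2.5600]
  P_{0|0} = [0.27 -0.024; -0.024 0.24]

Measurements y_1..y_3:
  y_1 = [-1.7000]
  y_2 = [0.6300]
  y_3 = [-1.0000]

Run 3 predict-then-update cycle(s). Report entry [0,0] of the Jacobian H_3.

H_jac[0,0] = 0.4101

step 1: x^-=[0.7844, -2.5600]  P^-=[0.3537 0.0374; 0.0374 0.3100]  H_jac=[0.3571 0.1094]  S=[0.3617]  K=[0.3605; 0.1307]  nu=[-0.4265]  x^+=[0.6306, -2.6157]  P^+=[0.3067 0.0204; 0.0204 0.3038]
step 2: x^-=[-0.0495, -2.6157]  P^-=[0.4179 0.0984; 0.0984 0.3738]  H_jac=[0.3822 -0.0072]  S=[0.3705]  K=[0.4291; 0.0942]  nu=[2.2197]  x^+=[0.9030, -2.4067]  P^+=[0.3496 0.0834; 0.0834 0.3705]
step 3: x^-=[0.2772, -2.4067]  P^-=[0.4980 0.1787; 0.1787 0.4405]  H_jac=[0.4101 0.0472]  S=[0.4017]  K=[0.5295; 0.2343]  nu=[0.4561]  x^+=[0.5187, -2.2999]  P^+=[0.3854 0.1289; 0.1289 0.4185]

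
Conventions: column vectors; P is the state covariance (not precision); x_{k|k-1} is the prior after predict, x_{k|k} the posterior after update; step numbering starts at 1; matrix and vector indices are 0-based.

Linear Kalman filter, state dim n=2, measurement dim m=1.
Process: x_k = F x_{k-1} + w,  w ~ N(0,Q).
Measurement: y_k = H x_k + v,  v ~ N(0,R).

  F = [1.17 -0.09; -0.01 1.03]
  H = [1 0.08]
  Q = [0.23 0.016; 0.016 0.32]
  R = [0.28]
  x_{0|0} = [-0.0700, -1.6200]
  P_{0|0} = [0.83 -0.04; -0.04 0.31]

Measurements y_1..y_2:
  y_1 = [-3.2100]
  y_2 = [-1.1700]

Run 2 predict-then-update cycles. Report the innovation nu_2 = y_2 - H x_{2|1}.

step 1: x^-=[0.0639, -1.6679]  P^-=[1.3771 -0.0707; -0.0707 0.6498]  S=[1.6500]  K=[0.8312; -0.0113]  nu=[-3.1405]  x^+=[-2.5465, -1.6323]  P^+=[0.2371 -0.0551; -0.0551 0.6496]
step 2: x^-=[-2.8325, -1.6558]  P^-=[0.5715 -0.1135; -0.1135 1.0103]  S=[0.8398]  K=[0.6697; -0.0389]  nu=[1.7949]  x^+=[-1.6304, -1.7256]  P^+=[0.1948 -0.0916; -0.0916 1.0090]

innov = [1.7949]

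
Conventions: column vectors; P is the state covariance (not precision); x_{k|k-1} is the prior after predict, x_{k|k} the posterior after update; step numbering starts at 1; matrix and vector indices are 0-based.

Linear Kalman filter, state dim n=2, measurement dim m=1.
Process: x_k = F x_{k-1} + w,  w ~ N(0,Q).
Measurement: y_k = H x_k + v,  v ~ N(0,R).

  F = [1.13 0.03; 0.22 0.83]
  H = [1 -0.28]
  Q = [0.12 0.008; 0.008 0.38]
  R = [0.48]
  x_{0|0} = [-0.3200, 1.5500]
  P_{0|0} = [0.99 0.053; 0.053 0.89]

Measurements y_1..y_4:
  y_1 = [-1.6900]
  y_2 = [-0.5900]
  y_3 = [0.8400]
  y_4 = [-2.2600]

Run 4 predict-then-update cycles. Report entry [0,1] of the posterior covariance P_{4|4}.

P_post[0,1] = 0.4845

step 1: x^-=[-0.3151, 1.2161]  P^-=[1.3885 0.3263; 0.3263 1.0604]  S=[1.7689]  K=[0.7333; 0.0166]  nu=[-1.0344]  x^+=[-1.0736, 1.1989]  P^+=[0.4373 0.3048; 0.3048 1.0599]
step 2: x^-=[-1.1772, 0.7589]  P^-=[0.7000 0.4310; 0.4310 1.2426]  S=[1.0361]  K=[0.5592; 0.0801]  nu=[0.7997]  x^+=[-0.7301, 0.8230]  P^+=[0.3761 0.3845; 0.3845 1.2360]
step 3: x^-=[-0.8003, 0.5224]  P^-=[0.6274 0.4955; 0.4955 1.3901]  S=[0.9389]  K=[0.5205; 0.1131]  nu=[1.7866]  x^+=[0.1295, 0.7246]  P^+=[0.3731 0.4402; 0.4402 1.3781]
step 4: x^-=[0.1681, 0.6299]  P^-=[0.6274 0.5508; 0.5508 1.5082]  S=[0.9172]  K=[0.5159; 0.1401]  nu=[-2.2517]  x^+=[-0.9936, 0.3144]  P^+=[0.3833 0.4845; 0.4845 1.4902]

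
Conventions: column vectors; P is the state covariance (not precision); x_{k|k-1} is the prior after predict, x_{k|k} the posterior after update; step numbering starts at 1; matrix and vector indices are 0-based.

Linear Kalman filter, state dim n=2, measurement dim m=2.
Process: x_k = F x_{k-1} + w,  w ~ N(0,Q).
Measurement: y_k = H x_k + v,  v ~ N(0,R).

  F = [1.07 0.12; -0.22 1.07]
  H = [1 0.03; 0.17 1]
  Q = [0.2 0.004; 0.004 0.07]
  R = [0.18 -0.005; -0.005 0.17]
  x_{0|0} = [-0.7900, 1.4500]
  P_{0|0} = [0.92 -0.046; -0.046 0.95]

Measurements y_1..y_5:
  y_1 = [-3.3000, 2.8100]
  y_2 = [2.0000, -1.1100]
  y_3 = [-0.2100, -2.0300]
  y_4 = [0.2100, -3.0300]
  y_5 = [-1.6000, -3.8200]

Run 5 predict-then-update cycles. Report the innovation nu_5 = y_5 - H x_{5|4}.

step 1: x^-=[-0.6713, 1.7253]  P^-=[1.2552 -0.1420; -0.1420 1.2238]  S=[1.4278 0.1023; 0.1023 1.3818]  K=[0.8771 -0.0133; -0.1367 0.8783]  nu=[-2.6805, 1.1988]  x^+=[-3.0383, 3.1447]  P^+=[0.1590 -0.0337; -0.0337 0.1557]
step 2: x^-=[-2.8736, 4.0333]  P^-=[0.3756 -0.0511; -0.0511 0.2718]  S=[0.5528 0.0157; 0.0157 0.4353]  K=[0.6766 0.0050; -0.0949 0.6079]  nu=[4.7526, -4.6548]  x^+=[0.3186, 0.7526]  P^+=[0.1225 -0.0234; -0.0234 0.1078]
step 3: x^-=[0.4312, 0.7352]  P^-=[0.3358 -0.0371; -0.0371 0.2103]  S=[0.5137 0.0211; 0.0211 0.3774]  K=[0.6507 0.0166; -0.0823 0.5452]  nu=[-0.6632, -2.8385]  x^+=[-0.0474, -0.7577]  P^+=[0.1177 -0.0204; -0.0204 0.0966]
step 4: x^-=[-0.1416, -0.8003]  P^-=[0.3309 -0.0342; -0.0342 0.1959]  S=[0.5090 0.0228; 0.0228 0.3638]  K=[0.6471 0.0202; -0.0792 0.5274]  nu=[0.3756, -2.2057]  x^+=[0.0570, -1.9932]  P^+=[0.1170 -0.0197; -0.0197 0.0934]
step 5: x^-=[-0.1782, -2.1453]  P^-=[0.3302 -0.0336; -0.0336 0.1919]  S=[0.5084 0.0232; 0.0232 0.3600]  K=[0.6466 0.0211; -0.0785 0.5222]  nu=[-1.3574, -1.6444]  x^+=[-1.0906, -2.8974]  P^+=[0.1169 -0.0195; -0.0195 0.0925]

innov = [-1.3574, -1.6444]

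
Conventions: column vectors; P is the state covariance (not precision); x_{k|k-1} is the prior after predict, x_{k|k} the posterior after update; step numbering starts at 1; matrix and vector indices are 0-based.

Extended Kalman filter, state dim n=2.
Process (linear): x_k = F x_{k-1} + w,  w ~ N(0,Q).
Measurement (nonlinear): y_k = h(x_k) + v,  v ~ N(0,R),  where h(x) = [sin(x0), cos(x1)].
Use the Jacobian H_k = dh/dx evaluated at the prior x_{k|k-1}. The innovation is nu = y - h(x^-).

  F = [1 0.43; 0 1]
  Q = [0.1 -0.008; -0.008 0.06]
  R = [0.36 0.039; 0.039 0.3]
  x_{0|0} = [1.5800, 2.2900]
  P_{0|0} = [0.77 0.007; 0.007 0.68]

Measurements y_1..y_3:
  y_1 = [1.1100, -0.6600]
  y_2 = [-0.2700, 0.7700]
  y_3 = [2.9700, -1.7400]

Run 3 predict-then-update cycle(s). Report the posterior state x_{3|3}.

x_post = [2.3023, 2.1130]

step 1: x^-=[2.5647, 2.2900]  P^-=[1.0018 0.2914; 0.2914 0.7400]  H_jac=[-0.8382 0.0000; 0.0000 -0.7523]  S=[1.0637 0.2227; 0.2227 0.7188]  K=[-0.7758 -0.0646; -0.0721 -0.7521]  nu=[0.5646, -0.0012]  x^+=[2.1268, 2.2502]  P^+=[0.3362 0.0660; 0.0660 0.3037]
step 2: x^-=[3.0944, 2.2502]  P^-=[0.5491 0.1885; 0.1885 0.3637]  H_jac=[-0.9989 0.0000; 0.0000 -0.7779]  S=[0.9079 0.1855; 0.1855 0.5201]  K=[-0.5895 -0.0718; -0.1039 -0.5069]  nu=[-0.3172, 1.3983]  x^+=[3.1810, 1.5743]  P^+=[0.2153 0.0572; 0.0572 0.2007]
step 3: x^-=[3.8580, 1.5743]  P^-=[0.4016 0.1355; 0.1355 0.2607]  H_jac=[-0.7542 0.0000; 0.0000 -1.0000]  S=[0.5884 0.1412; 0.1412 0.5607]  K=[-0.4861 -0.1193; -0.0661 -0.4483]  nu=[3.6267, -1.7365]  x^+=[2.3023, 2.1130]  P^+=[0.2382 0.0547; 0.0547 0.1371]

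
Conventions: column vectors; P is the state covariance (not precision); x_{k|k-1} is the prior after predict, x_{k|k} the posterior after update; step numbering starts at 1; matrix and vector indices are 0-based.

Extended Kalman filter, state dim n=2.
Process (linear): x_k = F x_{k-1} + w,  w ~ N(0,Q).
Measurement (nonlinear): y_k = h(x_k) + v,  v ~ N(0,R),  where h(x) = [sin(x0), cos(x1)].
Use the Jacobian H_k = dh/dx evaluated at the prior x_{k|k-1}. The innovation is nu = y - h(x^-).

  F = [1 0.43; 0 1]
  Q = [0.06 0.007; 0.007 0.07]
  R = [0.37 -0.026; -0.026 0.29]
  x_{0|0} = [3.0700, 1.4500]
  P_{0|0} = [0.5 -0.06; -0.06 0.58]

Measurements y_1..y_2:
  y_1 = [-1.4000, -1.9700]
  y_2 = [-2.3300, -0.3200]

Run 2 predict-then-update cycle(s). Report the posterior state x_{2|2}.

step 1: x^-=[3.6935, 1.4500]  P^-=[0.6156 0.1964; 0.1964 0.6500]  H_jac=[-0.8515 0.0000; 0.0000 -0.9927]  S=[0.8164 0.1400; 0.1400 0.9306]  K=[-0.6223 -0.1159; -0.0882 -0.6801]  nu=[-0.8757, -2.0905]  x^+=[4.4807, 2.9491]  P^+=[0.2668 0.0176; 0.0176 0.1964]
step 2: x^-=[5.7488, 2.9491]  P^-=[0.3782 0.1090; 0.1090 0.2664]  H_jac=[0.8606 0.0000; 0.0000 -0.1913]  S=[0.6501 -0.0439; -0.0439 0.2998]  K=[0.5009 0.0039; 0.1341 -0.1504]  nu=[-1.8207, 0.6615]  x^+=[4.8393, 2.6054]  P^+=[0.2153 0.0622; 0.0622 0.2461]

x_post = [4.8393, 2.6054]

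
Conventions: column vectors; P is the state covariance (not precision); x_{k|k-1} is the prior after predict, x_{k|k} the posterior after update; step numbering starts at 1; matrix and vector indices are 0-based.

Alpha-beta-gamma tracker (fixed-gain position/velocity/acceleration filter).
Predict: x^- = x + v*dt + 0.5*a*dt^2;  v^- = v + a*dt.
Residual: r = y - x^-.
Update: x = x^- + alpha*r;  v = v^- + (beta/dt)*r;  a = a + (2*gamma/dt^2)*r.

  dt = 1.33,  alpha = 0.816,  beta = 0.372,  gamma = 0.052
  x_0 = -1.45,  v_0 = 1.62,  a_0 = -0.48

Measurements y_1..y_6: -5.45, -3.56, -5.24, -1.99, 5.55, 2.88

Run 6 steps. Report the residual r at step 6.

resid = -3.2717

step 1: x_pred=0.2801  r=-5.7301  x^+=-4.3957  v^+=-0.6211  a^+=-0.8169
step 2: x_pred=-5.9442  r=2.3842  x^+=-3.9987  v^+=-1.0407  a^+=-0.6767
step 3: x_pred=-5.9813  r=0.7413  x^+=-5.3764  v^+=-1.7334  a^+=-0.6331
step 4: x_pred=-8.2418  r=6.2518  x^+=-3.1403  v^+=-0.8268  a^+=-0.2656
step 5: x_pred=-4.4749  r=10.0249  x^+=3.7054  v^+=1.6239  a^+=0.3238
step 6: x_pred=6.1517  r=-3.2717  x^+=3.4820  v^+=1.1395  a^+=0.1315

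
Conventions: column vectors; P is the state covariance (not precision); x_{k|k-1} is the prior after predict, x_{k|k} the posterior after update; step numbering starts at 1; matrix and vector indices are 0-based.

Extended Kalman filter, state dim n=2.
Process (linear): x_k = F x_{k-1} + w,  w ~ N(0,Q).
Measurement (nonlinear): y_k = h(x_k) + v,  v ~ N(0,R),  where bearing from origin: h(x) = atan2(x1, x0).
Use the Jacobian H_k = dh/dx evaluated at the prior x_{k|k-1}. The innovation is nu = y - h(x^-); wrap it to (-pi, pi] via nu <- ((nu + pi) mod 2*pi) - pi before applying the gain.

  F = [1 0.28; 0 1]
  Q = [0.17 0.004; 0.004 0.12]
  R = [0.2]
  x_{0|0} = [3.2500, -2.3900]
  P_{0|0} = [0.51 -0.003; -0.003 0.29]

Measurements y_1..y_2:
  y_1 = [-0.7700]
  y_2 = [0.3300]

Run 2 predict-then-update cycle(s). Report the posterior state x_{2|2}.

x_post = [2.9072, -1.8335]

step 1: x^-=[2.5808, -2.3900]  P^-=[0.7011 0.0822; 0.0822 0.4100]  H_jac=[0.1932 0.2086]  S=[0.2506]  K=[0.6088; 0.4046]  nu=[-0.0230]  x^+=[2.5668, -2.3993]  P^+=[0.6082 0.0205; 0.0205 0.3690]
step 2: x^-=[1.8950, -2.3993]  P^-=[0.8186 0.1278; 0.1278 0.4890]  H_jac=[0.2567 0.2027]  S=[0.2873]  K=[0.8214; 0.4592]  nu=[1.2323]  x^+=[2.9072, -1.8335]  P^+=[0.6247 0.0194; 0.0194 0.4284]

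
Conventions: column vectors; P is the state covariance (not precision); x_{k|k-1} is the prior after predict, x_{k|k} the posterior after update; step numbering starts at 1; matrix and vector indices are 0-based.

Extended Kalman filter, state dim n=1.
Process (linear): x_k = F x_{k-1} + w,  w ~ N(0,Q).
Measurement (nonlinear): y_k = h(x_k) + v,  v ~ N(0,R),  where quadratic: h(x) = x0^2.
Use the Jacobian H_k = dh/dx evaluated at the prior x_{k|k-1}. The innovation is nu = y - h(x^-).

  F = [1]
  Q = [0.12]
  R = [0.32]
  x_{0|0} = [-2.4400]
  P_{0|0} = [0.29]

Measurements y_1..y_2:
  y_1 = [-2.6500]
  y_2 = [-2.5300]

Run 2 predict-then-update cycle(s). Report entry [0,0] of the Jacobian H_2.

step 1: x^-=[-2.4400]  P^-=[0.4100]  H_jac=[-4.8800]  S=[10.0839]  K=[-0.1984]  nu=[-8.6036]  x^+=[-0.7329]  P^+=[0.0130]
step 2: x^-=[-0.7329]  P^-=[0.1330]  H_jac=[-1.4658]  S=[0.6058]  K=[-0.3218]  nu=[-3.0672]  x^+=[0.2542]  P^+=[0.0703]

H_jac[0,0] = -1.4658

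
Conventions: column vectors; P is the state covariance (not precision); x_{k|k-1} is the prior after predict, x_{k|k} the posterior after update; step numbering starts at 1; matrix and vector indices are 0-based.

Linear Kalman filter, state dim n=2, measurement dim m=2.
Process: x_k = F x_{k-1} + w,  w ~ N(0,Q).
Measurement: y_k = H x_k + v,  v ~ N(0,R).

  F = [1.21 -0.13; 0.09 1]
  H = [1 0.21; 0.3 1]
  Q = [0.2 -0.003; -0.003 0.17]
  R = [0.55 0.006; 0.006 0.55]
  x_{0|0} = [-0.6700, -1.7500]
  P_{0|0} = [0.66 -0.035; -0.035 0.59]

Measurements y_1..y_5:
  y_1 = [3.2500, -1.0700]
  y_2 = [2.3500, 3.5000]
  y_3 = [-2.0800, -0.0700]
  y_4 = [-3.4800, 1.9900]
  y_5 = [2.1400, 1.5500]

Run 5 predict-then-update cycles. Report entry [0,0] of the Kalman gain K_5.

step 1: x^-=[-0.5832, -1.8103]  P^-=[1.1873 -0.0498; -0.0498 0.7590]  S=[1.7499 0.4687; 0.4687 1.3860]  K=[0.6744 -0.0070; -0.0892 0.5670]  nu=[4.2134, 0.9153]  x^+=[2.2519, -1.6672]  P^+=[0.3958 -0.1185; -0.1185 0.3469]
step 2: x^-=[2.9416, -1.4646]  P^-=[0.8226 -0.1470; -0.1470 0.4988]  S=[1.3328 0.2012; 0.2012 1.0346]  K=[0.5970 -0.0197; -0.1010 0.4591]  nu=[-0.2840, 4.0821]  x^+=[2.6916, 0.4383]  P^+=[0.3519 -0.1128; -0.1128 0.2858]
step 3: x^-=[3.1999, 0.6805]  P^-=[0.7556 -0.1370; -0.1370 0.4383]  S=[1.2673 0.1791; 0.1791 0.9741]  K=[0.5754 -0.0137; -0.0956 0.4253]  nu=[-5.4228, -1.7105]  x^+=[0.1030, 0.4713]  P^+=[0.3386 -0.1057; -0.1057 0.2651]
step 4: x^-=[0.0634, 0.4806]  P^-=[0.7335 -0.1272; -0.1272 0.4188]  S=[1.2485 0.1787; 0.1787 0.9585]  K=[0.5674 -0.0090; -0.0907 0.4140]  nu=[-3.6443, 1.4904]  x^+=[-2.0176, 1.4283]  P^+=[0.3333 -0.1015; -0.1015 0.2576]
step 5: x^-=[-2.6270, 1.2468]  P^-=[0.7243 -0.1218; -0.1218 0.4121]  S=[1.2413 0.1803; 0.1803 0.9541]  K=[0.5638 -0.0065; -0.0880 0.4102]  nu=[4.5052, 1.0913]  x^+=[-0.0939, 1.2978]  P^+=[0.3310 -0.0995; -0.0995 0.2549]

K[0,0] = 0.5638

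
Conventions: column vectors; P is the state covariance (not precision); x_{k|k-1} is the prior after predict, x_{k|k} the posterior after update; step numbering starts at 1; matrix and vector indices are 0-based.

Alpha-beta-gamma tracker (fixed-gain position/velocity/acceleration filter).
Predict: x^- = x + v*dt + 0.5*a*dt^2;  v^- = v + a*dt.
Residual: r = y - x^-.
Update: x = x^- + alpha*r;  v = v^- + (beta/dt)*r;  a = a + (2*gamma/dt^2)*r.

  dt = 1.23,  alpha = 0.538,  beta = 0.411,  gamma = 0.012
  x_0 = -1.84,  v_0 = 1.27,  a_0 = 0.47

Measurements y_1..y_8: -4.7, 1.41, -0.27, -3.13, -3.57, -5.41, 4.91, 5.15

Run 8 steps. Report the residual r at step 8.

resid = 1.9265

step 1: x_pred=0.0776  r=-4.7776  x^+=-2.4927  v^+=0.2517  a^+=0.3942
step 2: x_pred=-1.8850  r=3.2950  x^+=-0.1123  v^+=1.8376  a^+=0.4465
step 3: x_pred=2.4857  r=-2.7557  x^+=1.0031  v^+=1.4659  a^+=0.4028
step 4: x_pred=3.1109  r=-6.2409  x^+=-0.2467  v^+=-0.1240  a^+=0.3038
step 5: x_pred=-0.1695  r=-3.4005  x^+=-1.9990  v^+=-0.8867  a^+=0.2498
step 6: x_pred=-2.9006  r=-2.5094  x^+=-4.2507  v^+=-1.4179  a^+=0.2100
step 7: x_pred=-5.8358  r=10.7458  x^+=-0.0546  v^+=2.4311  a^+=0.3805
step 8: x_pred=3.2235  r=1.9265  x^+=4.2599  v^+=3.5428  a^+=0.4110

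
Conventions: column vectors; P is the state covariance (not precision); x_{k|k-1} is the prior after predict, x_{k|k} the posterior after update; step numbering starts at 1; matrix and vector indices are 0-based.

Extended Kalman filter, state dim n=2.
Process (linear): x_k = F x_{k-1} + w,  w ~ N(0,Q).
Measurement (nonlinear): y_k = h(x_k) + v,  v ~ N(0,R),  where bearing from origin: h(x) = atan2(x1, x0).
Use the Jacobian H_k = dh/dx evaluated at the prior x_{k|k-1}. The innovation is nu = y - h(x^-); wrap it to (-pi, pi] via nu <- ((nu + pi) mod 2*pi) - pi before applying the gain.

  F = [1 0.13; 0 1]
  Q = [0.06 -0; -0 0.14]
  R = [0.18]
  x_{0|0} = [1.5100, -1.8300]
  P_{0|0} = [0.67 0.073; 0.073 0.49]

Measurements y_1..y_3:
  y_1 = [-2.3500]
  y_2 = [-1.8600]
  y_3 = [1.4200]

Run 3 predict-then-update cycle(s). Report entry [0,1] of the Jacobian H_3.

H_jac[0,1] = -0.1037

step 1: x^-=[1.2721, -1.8300]  P^-=[0.7573 0.1367; 0.1367 0.6300]  H_jac=[0.3684 0.2561]  S=[0.3499]  K=[0.8974; 0.6050]  nu=[-1.3867]  x^+=[0.0277, -2.6690]  P^+=[0.4755 -0.0533; -0.0533 0.5019]
step 2: x^-=[-0.3192, -2.6690]  P^-=[0.5301 0.0120; 0.0120 0.6419]  H_jac=[0.3694 -0.0442]  S=[0.2532]  K=[0.7713; -0.0946]  nu=[-0.1702]  x^+=[-0.4505, -2.6529]  P^+=[0.3795 0.0304; 0.0304 0.6396]
step 3: x^-=[-0.7954, -2.6529]  P^-=[0.4582 0.1136; 0.1136 0.7796]  H_jac=[0.3459 -0.1037]  S=[0.2350]  K=[0.6241; -0.1768]  nu=[-3.0011]  x^+=[-2.6684, -2.1223]  P^+=[0.3666 0.1395; 0.1395 0.7723]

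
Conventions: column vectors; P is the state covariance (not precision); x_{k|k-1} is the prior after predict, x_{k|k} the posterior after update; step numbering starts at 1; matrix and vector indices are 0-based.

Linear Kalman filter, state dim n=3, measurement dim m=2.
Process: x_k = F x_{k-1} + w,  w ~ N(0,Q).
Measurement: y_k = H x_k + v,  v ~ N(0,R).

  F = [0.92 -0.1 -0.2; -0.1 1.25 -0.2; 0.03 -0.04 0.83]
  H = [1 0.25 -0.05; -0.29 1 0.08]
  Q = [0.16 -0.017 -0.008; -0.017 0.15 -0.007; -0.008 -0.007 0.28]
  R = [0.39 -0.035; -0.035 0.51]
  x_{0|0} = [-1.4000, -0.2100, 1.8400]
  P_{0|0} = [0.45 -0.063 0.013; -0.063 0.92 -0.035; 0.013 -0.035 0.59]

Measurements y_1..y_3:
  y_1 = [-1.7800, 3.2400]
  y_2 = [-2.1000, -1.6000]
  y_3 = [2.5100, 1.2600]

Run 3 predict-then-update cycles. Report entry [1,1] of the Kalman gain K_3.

K[1,1] = 0.5625

step 1: x^-=[-1.6350, -0.4905, 1.4936]  P^-=[0.5791 -0.2170 -0.0749; -0.2170 1.6494 -0.1927; -0.0749 -0.1927 0.6915]  S=[0.9777 0.0041; 0.0041 2.3110]  K=[0.5413 -0.1701; 0.2066 0.7339; -0.1610 -0.0497]  nu=[0.0523, 3.1369]  x^+=[-2.1403, 1.8224, 1.3291]  P^+=[0.2264 -0.0393 -0.0092; -0.0393 0.3617 -0.0752; -0.0092 -0.0752 0.6603]
step 2: x^-=[-2.4171, 2.2263, 0.9661]  P^-=[0.3893 -0.0834 -0.1097; -0.0834 0.7909 -0.2148; -0.1097 -0.2148 0.7403]  S=[0.8052 -0.0344; -0.0344 1.3574]  K=[0.4584 -0.1395; 0.1806 0.5924; -0.2531 -0.0976]  nu=[-0.1911, -4.6045]  x^+=[-1.8627, -0.5358, 1.4640]  P^+=[0.1893 -0.0295 -0.0351; -0.0295 0.2957 -0.1053; -0.0351 -0.1053 0.6775]
step 3: x^-=[-1.9529, -0.7763, 1.1806]  P^-=[0.3644 -0.0485 -0.1316; -0.0485 0.6996 -0.2430; -0.1316 -0.2430 0.7527]  S=[0.7950 -0.0189; -0.0189 1.2404]  K=[0.4484 -0.1259; 0.1877 0.5625; -0.2921 -0.1211]  nu=[4.7159, 1.3755]  x^+=[-0.0115, 0.8825, -0.3636]  P^+=[0.1827 -0.0232 -0.0467; -0.0232 0.2831 -0.1185; -0.0467 -0.1185 0.6680]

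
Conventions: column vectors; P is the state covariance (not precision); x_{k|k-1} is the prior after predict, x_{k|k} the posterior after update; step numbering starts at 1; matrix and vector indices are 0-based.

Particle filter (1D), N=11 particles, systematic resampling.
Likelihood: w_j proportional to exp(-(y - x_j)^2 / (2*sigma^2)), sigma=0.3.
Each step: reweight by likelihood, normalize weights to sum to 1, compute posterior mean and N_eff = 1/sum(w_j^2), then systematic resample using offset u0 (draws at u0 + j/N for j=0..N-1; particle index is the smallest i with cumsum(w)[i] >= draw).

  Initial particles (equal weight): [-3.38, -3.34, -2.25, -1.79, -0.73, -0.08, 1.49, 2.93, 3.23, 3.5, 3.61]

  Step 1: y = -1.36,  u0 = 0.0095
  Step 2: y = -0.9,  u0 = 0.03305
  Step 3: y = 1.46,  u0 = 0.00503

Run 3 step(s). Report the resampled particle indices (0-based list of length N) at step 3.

step 1: w=[0.0000, 0.0000, 0.0255, 0.7449, 0.2294, 0.0002, 0.0000, 0.0000, 0.0000, 0.0000, 0.0000]  mean=-1.5582  Neff=1.6445  idx=[2, 3, 3, 3, 3, 3, 3, 3, 3, 4, 4]
step 2: w=[0.0000, 0.0068, 0.0068, 0.0068, 0.0068, 0.0068, 0.0068, 0.0068, 0.0068, 0.4727, 0.4727]  mean=-0.7878  Neff=2.2354  idx=[5, 9, 9, 9, 9, 9, 10, 10, 10, 10, 10]
step 3: w=[0.0000, 0.1000, 0.1000, 0.1000, 0.1000, 0.1000, 0.1000, 0.1000, 0.1000, 0.1000, 0.1000]  mean=-0.7300  Neff=10.0000  idx=[1, 1, 2, 3, 4, 5, 6, 7, 8, 9, 10]

resampled_idx = [1, 1, 2, 3, 4, 5, 6, 7, 8, 9, 10]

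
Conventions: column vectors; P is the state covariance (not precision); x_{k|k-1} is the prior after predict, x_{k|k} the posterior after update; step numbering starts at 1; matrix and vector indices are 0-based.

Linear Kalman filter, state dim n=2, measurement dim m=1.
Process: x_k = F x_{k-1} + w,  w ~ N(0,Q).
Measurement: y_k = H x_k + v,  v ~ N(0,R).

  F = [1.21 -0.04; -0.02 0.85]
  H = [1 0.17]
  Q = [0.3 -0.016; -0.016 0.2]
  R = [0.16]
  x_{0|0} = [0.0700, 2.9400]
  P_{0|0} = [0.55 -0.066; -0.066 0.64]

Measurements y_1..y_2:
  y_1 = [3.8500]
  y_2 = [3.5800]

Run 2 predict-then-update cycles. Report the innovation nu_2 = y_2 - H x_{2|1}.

step 1: x^-=[-0.0329, 2.4976]  P^-=[1.1127 -0.1190; -0.1190 0.6649]  S=[1.2514]  K=[0.8730; -0.0048]  nu=[3.4583]  x^+=[2.9861, 2.4811]  P^+=[0.1590 -0.1138; -0.1138 0.6648]
step 2: x^-=[3.5139, 2.0492]  P^-=[0.5449 -0.1596; -0.1596 0.6843]  S=[0.6704]  K=[0.7723; -0.0645]  nu=[-0.2822]  x^+=[3.2959, 2.0674]  P^+=[0.1450 -0.1262; -0.1262 0.6815]

innov = [-0.2822]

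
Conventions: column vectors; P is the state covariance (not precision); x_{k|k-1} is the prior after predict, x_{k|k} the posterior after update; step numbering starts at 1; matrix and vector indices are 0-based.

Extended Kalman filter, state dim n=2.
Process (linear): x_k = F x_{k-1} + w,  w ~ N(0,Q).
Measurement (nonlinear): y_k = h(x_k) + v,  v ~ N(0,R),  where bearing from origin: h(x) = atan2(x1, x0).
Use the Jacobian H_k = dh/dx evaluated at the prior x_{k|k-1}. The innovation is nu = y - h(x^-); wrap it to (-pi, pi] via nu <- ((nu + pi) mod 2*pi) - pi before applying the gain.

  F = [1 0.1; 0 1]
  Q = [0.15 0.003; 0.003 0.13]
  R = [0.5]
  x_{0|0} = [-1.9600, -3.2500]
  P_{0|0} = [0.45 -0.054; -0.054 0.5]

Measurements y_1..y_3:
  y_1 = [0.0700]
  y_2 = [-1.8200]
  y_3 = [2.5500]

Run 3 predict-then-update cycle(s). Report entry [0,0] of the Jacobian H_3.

step 1: x^-=[-2.2850, -3.2500]  P^-=[0.5942 -0.0010; -0.0010 0.6300]  H_jac=[0.2059 -0.1448]  S=[0.5385]  K=[0.2275; -0.1698]  nu=[2.2536]  x^+=[-1.7723, -3.6326]  P^+=[0.5663 0.0198; 0.0198 0.6145]
step 2: x^-=[-2.1356, -3.6326]  P^-=[0.7264 0.0842; 0.0842 0.7445]  H_jac=[0.2046 -0.1203]  S=[0.5370]  K=[0.2579; -0.1346]  nu=[0.2823]  x^+=[-2.0628, -3.6706]  P^+=[0.6907 0.1029; 0.1029 0.7347]
step 3: x^-=[-2.4299, -3.6706]  P^-=[0.8687 0.1794; 0.1794 0.8647]  H_jac=[0.1894 -0.1254]  S=[0.5362]  K=[0.2649; -0.1389]  nu=[-1.5776]  x^+=[-2.8478, -3.4515]  P^+=[0.8310 0.1991; 0.1991 0.8544]

H_jac[0,0] = 0.1894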